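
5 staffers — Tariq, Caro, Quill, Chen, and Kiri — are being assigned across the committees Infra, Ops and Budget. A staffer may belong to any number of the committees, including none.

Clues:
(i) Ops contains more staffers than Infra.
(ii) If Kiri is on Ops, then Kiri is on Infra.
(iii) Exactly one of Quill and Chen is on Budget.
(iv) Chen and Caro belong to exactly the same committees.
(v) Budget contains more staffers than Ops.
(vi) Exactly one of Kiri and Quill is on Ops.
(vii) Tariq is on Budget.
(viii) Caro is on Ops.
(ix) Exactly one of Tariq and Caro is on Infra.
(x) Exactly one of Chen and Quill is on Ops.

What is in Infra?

Infra = {Kiri, Tariq}

From (vii): Tariq ∈ Budget.
From (viii): Caro ∈ Ops.
(iv): Chen matches Caro: Chen ∈ Ops.
(x) (exactly one): Quill ∉ Ops.
(vi) (exactly one): Kiri ∈ Ops.
(ii): Kiri ∈ Infra.
Suppose Tariq ∉ Infra: no assignment then satisfies all the clues, so Tariq ∈ Infra.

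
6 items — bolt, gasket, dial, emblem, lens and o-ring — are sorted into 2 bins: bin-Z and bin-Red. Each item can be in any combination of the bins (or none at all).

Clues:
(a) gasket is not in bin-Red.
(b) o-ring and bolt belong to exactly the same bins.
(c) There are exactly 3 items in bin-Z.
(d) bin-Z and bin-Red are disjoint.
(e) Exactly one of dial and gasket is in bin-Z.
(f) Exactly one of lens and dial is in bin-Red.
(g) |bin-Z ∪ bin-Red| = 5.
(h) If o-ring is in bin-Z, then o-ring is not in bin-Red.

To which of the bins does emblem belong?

From (a): gasket ∉ bin-Red.
Suppose emblem ∈ bin-Z: no assignment then satisfies all the clues, so emblem ∉ bin-Z.

emblem: bin-Red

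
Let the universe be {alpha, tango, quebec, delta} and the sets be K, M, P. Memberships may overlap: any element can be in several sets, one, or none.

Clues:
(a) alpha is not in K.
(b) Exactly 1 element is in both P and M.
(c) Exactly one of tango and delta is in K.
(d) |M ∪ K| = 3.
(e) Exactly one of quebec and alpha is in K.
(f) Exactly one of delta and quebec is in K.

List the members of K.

K = {quebec, tango}

From (a): alpha ∉ K.
(e) (exactly one): quebec ∈ K.
(f) (exactly one): delta ∉ K.
(c) (exactly one): tango ∈ K.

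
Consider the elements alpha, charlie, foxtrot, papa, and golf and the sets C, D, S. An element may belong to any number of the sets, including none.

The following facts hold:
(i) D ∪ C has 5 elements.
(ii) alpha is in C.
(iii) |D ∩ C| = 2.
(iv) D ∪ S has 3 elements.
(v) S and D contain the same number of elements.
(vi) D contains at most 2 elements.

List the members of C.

From (ii): alpha ∈ C.
Suppose charlie ∉ C: no assignment then satisfies all the clues, so charlie ∈ C.

C = {alpha, charlie, foxtrot, golf, papa}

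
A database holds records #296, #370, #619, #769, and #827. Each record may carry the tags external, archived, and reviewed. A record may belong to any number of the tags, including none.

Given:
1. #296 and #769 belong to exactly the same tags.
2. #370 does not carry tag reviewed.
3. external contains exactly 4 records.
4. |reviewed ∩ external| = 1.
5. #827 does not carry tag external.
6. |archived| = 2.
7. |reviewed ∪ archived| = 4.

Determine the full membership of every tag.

external = {#296, #370, #619, #769}; archived = {#296, #769}; reviewed = {#619, #827}

From (2): #370 ∉ reviewed.
From (5): #827 ∉ external.
(3): only 4 candidates remain for external, so all are in.
Suppose #296 ∉ archived: no assignment then satisfies all the clues, so #296 ∈ archived.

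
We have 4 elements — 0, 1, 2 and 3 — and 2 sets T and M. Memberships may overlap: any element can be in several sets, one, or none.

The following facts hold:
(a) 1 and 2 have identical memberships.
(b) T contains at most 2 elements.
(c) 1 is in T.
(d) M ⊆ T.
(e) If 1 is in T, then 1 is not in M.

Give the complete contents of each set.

From (c): 1 ∈ T.
(a): 2 matches 1: 2 ∈ T.
(b): T already has 2, so the rest are out.
(d) contrapositive: 0 ∉ M.
(d) contrapositive: 3 ∉ M.
(e): 1 ∉ M.
(a): 2 matches 1: 2 ∉ M.

T = {1, 2}; M = {}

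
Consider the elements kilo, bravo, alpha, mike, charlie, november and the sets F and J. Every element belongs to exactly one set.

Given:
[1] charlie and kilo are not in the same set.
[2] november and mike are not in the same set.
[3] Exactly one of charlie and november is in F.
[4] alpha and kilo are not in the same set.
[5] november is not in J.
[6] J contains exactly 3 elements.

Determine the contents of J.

From (5): november ∉ J.
Only one set left: november ∈ F.
(2): mike ∉ F.
(3) (exactly one): charlie ∉ F.
Only one set left: mike ∈ J.
Only one set left: charlie ∈ J.
(1): kilo ∉ J.
Only one set left: kilo ∈ F.
(4): alpha ∉ F.
Only one set left: alpha ∈ J.
(6): J already has 3, so the rest are out.
Only one set left: bravo ∈ F.

J = {alpha, charlie, mike}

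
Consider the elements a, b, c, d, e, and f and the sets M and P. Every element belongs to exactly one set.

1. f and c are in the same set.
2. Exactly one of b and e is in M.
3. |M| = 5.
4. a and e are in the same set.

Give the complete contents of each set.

M = {a, c, d, e, f}; P = {b}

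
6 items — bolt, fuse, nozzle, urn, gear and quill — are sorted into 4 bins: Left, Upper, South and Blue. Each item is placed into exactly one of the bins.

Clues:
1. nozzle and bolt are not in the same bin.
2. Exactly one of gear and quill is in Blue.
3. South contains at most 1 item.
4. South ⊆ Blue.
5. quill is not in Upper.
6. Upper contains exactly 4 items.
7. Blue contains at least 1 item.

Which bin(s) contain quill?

quill: Blue

From (5): quill ∉ Upper.
Suppose quill ∈ Left: no assignment then satisfies all the clues, so quill ∉ Left.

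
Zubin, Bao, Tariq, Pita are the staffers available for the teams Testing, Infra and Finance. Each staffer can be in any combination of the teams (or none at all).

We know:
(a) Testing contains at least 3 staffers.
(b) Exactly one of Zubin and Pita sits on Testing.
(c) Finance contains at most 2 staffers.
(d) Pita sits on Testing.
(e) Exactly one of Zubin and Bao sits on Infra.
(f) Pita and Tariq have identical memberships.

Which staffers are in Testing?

Testing = {Bao, Pita, Tariq}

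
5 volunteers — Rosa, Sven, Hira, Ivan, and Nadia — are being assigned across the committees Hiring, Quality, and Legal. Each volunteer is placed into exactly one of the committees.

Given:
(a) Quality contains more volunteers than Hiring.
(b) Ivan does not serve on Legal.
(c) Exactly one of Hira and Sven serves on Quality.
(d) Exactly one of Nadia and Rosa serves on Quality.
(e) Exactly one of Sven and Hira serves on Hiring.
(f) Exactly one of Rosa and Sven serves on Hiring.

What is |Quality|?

3

From (b): Ivan ∉ Legal.
Suppose Sven ∈ Legal: no assignment then satisfies all the clues, so Sven ∉ Legal.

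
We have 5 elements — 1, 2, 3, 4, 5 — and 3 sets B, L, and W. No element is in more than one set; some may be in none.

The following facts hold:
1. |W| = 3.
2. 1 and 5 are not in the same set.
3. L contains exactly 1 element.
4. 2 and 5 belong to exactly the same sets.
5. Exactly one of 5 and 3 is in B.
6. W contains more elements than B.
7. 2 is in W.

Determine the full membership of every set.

B = {3}; L = {1}; W = {2, 4, 5}

From (7): 2 ∈ W.
(4): 5 matches 2: 5 ∉ B.
(4): 5 matches 2: 5 ∉ L.
(4): 5 matches 2: 5 ∈ W.
(5) (exactly one): 3 ∈ B.
(2): 1 ∉ W.
(1): only 3 candidates remain for W, so all are in.
(3): only 1 candidates remain for L, so all are in.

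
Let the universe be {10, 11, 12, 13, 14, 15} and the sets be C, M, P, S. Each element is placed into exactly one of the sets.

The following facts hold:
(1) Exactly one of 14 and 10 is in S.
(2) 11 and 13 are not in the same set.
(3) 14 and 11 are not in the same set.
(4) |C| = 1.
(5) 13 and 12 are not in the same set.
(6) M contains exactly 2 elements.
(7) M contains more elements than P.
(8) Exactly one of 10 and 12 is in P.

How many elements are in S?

2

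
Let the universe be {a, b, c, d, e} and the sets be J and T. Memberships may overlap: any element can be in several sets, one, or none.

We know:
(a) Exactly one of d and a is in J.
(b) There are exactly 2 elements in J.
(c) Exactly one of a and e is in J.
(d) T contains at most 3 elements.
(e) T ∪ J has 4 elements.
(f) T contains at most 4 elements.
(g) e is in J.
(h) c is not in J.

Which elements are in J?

From (g): e ∈ J.
From (h): c ∉ J.
(c) (exactly one): a ∉ J.
(a) (exactly one): d ∈ J.
(b): J already has 2, so the rest are out.

J = {d, e}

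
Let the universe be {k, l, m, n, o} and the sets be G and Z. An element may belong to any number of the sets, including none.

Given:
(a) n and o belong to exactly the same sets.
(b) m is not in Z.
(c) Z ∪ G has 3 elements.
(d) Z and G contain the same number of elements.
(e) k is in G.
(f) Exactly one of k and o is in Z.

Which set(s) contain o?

o: none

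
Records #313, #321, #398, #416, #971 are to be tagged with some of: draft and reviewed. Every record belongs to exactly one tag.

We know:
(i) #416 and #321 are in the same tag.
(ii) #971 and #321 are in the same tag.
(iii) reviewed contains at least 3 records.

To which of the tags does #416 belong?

#416: reviewed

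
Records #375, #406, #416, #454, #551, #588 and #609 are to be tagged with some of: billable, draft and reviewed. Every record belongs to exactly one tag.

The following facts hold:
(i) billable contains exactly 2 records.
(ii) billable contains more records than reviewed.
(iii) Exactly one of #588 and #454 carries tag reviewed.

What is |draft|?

4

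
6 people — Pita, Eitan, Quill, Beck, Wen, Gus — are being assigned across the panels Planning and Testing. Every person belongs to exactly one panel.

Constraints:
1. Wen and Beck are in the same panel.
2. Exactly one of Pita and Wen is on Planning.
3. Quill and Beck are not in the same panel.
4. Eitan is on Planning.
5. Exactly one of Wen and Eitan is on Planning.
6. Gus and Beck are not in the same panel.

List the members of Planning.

From (4): Eitan ∈ Planning.
(5) (exactly one): Wen ∉ Planning.
Only one panel left: Wen ∈ Testing.
(1): Beck matches Wen: Beck ∉ Planning.
(1): Beck matches Wen: Beck ∈ Testing.
(2) (exactly one): Pita ∈ Planning.
(3): Quill ∉ Testing.
(6): Gus ∉ Testing.
Only one panel left: Quill ∈ Planning.
Only one panel left: Gus ∈ Planning.

Planning = {Eitan, Gus, Pita, Quill}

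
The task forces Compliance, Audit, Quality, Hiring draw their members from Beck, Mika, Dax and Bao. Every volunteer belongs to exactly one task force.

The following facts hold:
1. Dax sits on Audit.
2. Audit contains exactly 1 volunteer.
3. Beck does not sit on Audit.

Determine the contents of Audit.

From (1): Dax ∈ Audit.
From (3): Beck ∉ Audit.
(2): Audit already has 1, so the rest are out.

Audit = {Dax}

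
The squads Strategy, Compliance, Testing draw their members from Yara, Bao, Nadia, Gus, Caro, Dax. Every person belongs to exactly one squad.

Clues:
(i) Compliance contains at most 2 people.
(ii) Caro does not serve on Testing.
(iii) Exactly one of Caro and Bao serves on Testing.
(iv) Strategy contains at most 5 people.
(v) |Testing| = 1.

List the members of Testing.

Testing = {Bao}

From (ii): Caro ∉ Testing.
(iii) (exactly one): Bao ∈ Testing.
(v): Testing already has 1, so the rest are out.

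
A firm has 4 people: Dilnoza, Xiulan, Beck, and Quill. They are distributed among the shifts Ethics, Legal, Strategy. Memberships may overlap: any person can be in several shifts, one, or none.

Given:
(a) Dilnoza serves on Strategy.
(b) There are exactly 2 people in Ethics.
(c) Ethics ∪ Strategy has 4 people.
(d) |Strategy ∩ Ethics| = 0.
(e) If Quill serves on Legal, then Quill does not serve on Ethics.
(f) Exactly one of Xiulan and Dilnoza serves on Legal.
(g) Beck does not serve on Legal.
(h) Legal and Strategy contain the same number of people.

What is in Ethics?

Ethics = {Beck, Xiulan}

From (a): Dilnoza ∈ Strategy.
From (g): Beck ∉ Legal.
Suppose Dilnoza ∈ Ethics: no assignment then satisfies all the clues, so Dilnoza ∉ Ethics.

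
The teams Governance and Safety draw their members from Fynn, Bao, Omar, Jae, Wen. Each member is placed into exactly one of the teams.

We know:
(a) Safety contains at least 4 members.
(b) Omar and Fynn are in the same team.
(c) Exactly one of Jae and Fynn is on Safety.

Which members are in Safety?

Safety = {Bao, Fynn, Omar, Wen}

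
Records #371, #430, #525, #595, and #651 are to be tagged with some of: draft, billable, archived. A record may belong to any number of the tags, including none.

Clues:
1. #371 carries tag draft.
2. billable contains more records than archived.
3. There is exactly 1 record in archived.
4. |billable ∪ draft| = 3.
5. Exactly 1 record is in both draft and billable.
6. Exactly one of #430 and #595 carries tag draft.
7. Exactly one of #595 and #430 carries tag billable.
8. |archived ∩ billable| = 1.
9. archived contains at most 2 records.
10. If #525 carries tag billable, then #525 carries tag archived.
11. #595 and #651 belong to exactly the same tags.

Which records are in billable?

From (1): #371 ∈ draft.
Suppose #371 ∈ billable: no assignment then satisfies all the clues, so #371 ∉ billable.

billable = {#430, #525}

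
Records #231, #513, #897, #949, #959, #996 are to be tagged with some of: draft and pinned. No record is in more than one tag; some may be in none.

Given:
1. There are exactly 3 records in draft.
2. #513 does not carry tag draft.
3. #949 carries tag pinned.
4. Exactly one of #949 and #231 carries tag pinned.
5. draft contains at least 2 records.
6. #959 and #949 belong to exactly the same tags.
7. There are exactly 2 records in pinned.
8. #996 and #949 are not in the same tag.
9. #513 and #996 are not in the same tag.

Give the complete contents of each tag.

draft = {#231, #897, #996}; pinned = {#949, #959}

From (2): #513 ∉ draft.
From (3): #949 ∈ pinned.
(4) (exactly one): #231 ∉ pinned.
(6): #959 matches #949: #959 ∉ draft.
(6): #959 matches #949: #959 ∈ pinned.
(7): pinned already has 2, so the rest are out.
(1): only 3 candidates remain for draft, so all are in.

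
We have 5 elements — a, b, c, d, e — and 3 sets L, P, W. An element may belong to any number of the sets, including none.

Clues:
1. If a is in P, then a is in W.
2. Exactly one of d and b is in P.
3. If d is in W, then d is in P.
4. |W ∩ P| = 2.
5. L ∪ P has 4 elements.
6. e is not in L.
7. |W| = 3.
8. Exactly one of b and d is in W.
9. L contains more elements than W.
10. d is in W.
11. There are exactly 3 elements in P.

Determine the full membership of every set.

From (6): e ∉ L.
From (10): d ∈ W.
(3): d ∈ P.
(8) (exactly one): b ∉ W.
(2) (exactly one): b ∉ P.
Suppose a ∉ L: no assignment then satisfies all the clues, so a ∈ L.

L = {a, b, c, d}; P = {a, c, d}; W = {a, d, e}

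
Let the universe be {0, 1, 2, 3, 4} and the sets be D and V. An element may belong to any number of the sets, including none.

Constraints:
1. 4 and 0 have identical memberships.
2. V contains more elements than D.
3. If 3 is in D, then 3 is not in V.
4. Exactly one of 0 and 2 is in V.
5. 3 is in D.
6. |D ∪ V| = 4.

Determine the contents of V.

V = {0, 1, 4}

From (5): 3 ∈ D.
(3): 3 ∉ V.
Suppose 0 ∉ V: no assignment then satisfies all the clues, so 0 ∈ V.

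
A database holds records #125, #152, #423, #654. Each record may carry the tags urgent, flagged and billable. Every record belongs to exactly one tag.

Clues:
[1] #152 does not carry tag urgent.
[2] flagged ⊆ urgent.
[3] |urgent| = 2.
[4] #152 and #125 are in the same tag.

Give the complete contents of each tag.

From (1): #152 ∉ urgent.
(2) contrapositive: #152 ∉ flagged.
(4): #125 matches #152: #125 ∉ urgent.
(4): #125 matches #152: #125 ∉ flagged.
Only one tag left: #125 ∈ billable.
Only one tag left: #152 ∈ billable.
(3): only 2 candidates remain for urgent, so all are in.

urgent = {#423, #654}; flagged = {}; billable = {#125, #152}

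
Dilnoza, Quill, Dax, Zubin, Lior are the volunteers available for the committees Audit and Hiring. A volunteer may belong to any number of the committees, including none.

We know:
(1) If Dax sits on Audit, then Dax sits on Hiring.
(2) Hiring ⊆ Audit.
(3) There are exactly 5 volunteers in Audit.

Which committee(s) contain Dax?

Dax: Audit, Hiring

(3): only 5 candidates remain for Audit, so all are in.
(1): Dax ∈ Hiring.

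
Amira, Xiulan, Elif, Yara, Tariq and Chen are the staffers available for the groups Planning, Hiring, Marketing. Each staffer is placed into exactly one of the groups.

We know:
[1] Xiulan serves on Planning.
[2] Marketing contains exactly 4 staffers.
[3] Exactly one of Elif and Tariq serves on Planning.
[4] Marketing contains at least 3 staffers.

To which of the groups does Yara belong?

Yara: Marketing

From (1): Xiulan ∈ Planning.
Suppose Yara ∈ Planning: no assignment then satisfies all the clues, so Yara ∉ Planning.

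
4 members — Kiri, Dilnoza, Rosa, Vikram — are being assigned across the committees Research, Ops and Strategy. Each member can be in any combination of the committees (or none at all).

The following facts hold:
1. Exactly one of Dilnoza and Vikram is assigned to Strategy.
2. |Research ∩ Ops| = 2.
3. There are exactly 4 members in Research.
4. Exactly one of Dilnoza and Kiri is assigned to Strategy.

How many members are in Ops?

2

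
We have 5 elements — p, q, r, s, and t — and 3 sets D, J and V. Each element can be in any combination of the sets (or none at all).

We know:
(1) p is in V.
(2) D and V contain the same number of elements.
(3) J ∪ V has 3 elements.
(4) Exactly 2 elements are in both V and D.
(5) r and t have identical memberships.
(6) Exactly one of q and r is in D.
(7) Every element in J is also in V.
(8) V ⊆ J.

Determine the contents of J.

J = {p, r, t}

From (1): p ∈ V.
(8) with p ∈ V: p ∈ J.
Suppose q ∈ J: no assignment then satisfies all the clues, so q ∉ J.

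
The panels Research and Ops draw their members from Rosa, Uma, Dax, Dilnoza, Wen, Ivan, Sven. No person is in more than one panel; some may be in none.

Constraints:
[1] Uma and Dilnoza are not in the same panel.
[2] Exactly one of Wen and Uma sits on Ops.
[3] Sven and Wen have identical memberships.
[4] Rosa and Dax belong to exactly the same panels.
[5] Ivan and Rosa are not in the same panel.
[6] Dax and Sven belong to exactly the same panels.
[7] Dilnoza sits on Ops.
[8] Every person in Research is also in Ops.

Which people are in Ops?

Ops = {Dax, Dilnoza, Rosa, Sven, Wen}

From (7): Dilnoza ∈ Ops.
(1): Uma ∉ Ops.
(2) (exactly one): Wen ∈ Ops.
(3): Sven matches Wen: Sven ∉ Research.
(3): Sven matches Wen: Sven ∈ Ops.
(6): Dax matches Sven: Dax ∉ Research.
(6): Dax matches Sven: Dax ∈ Ops.
(8) contrapositive: Uma ∉ Research.
(4): Rosa matches Dax: Rosa ∉ Research.
(4): Rosa matches Dax: Rosa ∈ Ops.
(5): Ivan ∉ Ops.
(8) contrapositive: Ivan ∉ Research.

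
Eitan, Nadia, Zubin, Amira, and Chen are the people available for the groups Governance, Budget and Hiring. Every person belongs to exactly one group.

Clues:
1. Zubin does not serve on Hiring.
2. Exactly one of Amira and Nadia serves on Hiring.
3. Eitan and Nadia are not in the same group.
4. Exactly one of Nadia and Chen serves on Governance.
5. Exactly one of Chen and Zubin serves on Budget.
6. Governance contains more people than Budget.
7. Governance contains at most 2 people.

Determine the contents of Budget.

Budget = {Chen}

From (1): Zubin ∉ Hiring.
Suppose Eitan ∈ Budget: no assignment then satisfies all the clues, so Eitan ∉ Budget.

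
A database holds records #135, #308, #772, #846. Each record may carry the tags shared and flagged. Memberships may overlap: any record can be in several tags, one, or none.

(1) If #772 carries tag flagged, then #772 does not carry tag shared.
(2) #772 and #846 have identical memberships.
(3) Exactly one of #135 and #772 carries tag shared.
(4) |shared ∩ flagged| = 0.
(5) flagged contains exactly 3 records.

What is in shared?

shared = {#135}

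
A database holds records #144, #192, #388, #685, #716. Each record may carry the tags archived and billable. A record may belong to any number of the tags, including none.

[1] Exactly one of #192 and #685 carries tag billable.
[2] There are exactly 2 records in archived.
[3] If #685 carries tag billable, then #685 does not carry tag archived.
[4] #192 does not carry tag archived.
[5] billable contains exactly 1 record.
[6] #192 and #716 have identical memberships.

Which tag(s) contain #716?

From (4): #192 ∉ archived.
(6): #716 matches #192: #716 ∉ archived.
Suppose #716 ∈ billable: no assignment then satisfies all the clues, so #716 ∉ billable.

#716: none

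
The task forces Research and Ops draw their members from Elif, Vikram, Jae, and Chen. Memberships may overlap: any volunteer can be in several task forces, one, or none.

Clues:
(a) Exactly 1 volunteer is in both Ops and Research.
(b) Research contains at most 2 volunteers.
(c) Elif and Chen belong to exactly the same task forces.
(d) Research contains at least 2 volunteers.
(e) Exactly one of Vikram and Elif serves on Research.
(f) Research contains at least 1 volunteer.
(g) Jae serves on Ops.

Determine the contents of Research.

Research = {Jae, Vikram}

From (g): Jae ∈ Ops.
Suppose Elif ∈ Research: no assignment then satisfies all the clues, so Elif ∉ Research.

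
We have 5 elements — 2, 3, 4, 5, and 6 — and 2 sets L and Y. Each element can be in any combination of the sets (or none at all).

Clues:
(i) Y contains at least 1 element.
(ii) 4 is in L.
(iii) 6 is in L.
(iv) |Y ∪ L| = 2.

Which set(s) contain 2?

2: none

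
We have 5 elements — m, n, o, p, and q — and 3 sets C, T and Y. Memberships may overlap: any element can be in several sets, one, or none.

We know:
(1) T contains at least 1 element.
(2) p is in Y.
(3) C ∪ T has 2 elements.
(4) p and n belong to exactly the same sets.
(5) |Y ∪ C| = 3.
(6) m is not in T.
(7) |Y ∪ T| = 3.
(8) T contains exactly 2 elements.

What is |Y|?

3

From (2): p ∈ Y.
From (6): m ∉ T.
(4): n matches p: n ∈ Y.
Suppose m ∈ C: no assignment then satisfies all the clues, so m ∉ C.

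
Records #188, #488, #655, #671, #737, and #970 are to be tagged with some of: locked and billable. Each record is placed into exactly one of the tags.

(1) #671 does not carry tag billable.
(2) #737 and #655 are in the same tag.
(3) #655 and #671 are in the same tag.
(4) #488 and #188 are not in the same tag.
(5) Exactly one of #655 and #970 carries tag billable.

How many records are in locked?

From (1): #671 ∉ billable.
(3): #655 matches #671: #655 ∉ billable.
(5) (exactly one): #970 ∈ billable.
Only one tag left: #655 ∈ locked.
Only one tag left: #671 ∈ locked.
(2): #737 matches #655: #737 ∈ locked.

4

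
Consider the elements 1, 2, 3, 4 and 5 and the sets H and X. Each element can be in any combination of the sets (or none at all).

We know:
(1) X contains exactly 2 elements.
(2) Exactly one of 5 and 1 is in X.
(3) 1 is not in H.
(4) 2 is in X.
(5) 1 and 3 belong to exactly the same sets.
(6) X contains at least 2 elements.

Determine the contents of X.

From (3): 1 ∉ H.
From (4): 2 ∈ X.
(5): 3 matches 1: 3 ∉ H.
Suppose 1 ∈ X: no assignment then satisfies all the clues, so 1 ∉ X.

X = {2, 5}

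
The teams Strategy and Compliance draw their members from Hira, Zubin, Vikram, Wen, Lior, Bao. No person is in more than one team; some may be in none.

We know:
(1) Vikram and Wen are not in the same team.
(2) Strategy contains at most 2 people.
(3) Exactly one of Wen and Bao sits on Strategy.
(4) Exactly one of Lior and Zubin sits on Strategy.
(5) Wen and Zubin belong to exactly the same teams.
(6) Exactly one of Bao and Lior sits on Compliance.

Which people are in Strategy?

Strategy = {Wen, Zubin}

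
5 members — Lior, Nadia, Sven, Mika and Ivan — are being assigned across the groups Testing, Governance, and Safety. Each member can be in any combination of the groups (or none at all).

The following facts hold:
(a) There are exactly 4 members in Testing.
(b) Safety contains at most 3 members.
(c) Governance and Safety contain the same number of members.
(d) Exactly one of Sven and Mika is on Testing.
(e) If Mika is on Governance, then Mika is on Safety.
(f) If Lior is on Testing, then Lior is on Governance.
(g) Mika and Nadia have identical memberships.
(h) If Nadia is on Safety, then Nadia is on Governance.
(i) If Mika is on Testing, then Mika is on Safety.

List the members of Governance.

Governance = {Lior, Mika, Nadia}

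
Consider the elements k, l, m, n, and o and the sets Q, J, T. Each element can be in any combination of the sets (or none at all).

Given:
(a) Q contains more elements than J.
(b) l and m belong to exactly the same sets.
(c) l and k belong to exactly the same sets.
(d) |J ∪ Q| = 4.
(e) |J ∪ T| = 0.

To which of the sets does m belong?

m: Q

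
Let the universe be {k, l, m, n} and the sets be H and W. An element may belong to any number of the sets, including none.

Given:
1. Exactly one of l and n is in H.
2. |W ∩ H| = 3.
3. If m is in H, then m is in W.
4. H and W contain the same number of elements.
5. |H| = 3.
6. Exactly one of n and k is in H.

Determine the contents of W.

W = {k, l, m}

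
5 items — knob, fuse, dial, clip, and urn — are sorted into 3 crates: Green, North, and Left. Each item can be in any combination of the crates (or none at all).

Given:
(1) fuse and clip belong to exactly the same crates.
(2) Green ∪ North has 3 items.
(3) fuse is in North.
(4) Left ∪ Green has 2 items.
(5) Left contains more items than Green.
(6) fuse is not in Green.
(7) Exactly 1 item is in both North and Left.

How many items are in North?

From (3): fuse ∈ North.
From (6): fuse ∉ Green.
(1): clip matches fuse: clip ∉ Green.
(1): clip matches fuse: clip ∈ North.
Suppose fuse ∈ Left: no assignment then satisfies all the clues, so fuse ∉ Left.

3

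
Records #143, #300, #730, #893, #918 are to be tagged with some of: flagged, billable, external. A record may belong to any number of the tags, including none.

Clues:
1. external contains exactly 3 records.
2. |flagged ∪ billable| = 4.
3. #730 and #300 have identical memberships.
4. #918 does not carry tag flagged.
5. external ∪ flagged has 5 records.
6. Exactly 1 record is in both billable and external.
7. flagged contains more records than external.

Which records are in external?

external = {#143, #893, #918}

From (4): #918 ∉ flagged.
Suppose #143 ∉ external: no assignment then satisfies all the clues, so #143 ∈ external.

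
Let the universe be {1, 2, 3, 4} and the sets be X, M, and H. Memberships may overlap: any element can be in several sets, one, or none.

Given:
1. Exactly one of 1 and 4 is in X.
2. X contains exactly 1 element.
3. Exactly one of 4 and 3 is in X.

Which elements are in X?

X = {4}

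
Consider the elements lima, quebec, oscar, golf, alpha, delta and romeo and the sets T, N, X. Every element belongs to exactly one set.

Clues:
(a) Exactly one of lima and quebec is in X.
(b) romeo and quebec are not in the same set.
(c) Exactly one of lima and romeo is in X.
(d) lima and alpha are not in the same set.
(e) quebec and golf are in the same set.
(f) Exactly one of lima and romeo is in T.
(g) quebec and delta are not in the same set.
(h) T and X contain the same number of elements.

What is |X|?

2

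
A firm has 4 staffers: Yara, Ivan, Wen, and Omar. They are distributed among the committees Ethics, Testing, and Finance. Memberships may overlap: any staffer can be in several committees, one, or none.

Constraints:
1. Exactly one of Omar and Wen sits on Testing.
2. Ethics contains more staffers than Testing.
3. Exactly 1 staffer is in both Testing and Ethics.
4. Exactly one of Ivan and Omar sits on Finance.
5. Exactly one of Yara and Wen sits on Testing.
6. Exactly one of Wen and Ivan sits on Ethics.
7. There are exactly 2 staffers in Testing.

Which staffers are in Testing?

Testing = {Ivan, Wen}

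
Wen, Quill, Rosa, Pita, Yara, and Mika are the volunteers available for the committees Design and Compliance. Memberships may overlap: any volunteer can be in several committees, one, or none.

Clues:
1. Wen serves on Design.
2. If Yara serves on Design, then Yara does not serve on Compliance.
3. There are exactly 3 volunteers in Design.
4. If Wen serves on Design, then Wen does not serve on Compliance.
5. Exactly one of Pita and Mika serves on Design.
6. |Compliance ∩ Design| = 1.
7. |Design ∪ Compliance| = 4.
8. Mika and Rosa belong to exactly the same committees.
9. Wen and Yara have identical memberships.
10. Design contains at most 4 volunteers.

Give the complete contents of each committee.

Design = {Pita, Wen, Yara}; Compliance = {Pita, Quill}

From (1): Wen ∈ Design.
(4): Wen ∉ Compliance.
(9): Yara matches Wen: Yara ∈ Design.
(9): Yara matches Wen: Yara ∉ Compliance.
Suppose Quill ∈ Design: no assignment then satisfies all the clues, so Quill ∉ Design.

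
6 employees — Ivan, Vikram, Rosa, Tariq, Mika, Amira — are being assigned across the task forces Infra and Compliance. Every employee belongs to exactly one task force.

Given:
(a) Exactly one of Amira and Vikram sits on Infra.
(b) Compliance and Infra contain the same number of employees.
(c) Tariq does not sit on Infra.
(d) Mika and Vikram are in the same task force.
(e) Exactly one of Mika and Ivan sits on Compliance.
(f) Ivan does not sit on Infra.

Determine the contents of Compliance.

Compliance = {Amira, Ivan, Tariq}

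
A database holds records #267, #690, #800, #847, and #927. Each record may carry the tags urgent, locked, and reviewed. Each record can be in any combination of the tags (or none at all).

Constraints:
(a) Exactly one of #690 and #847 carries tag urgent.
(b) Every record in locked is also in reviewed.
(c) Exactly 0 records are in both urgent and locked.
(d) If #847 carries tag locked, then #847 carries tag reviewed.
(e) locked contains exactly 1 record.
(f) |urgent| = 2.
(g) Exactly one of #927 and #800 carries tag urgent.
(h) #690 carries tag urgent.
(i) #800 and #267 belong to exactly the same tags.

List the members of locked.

locked = {#847}

From (h): #690 ∈ urgent.
(a) (exactly one): #847 ∉ urgent.
Suppose #267 ∈ locked: no assignment then satisfies all the clues, so #267 ∉ locked.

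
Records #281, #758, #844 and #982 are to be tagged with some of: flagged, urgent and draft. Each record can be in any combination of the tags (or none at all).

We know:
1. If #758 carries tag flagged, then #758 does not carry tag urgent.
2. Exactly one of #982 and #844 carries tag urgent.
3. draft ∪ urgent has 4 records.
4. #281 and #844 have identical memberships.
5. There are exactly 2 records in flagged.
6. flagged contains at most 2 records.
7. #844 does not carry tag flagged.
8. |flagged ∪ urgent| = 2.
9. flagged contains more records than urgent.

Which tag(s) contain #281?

#281: draft

From (7): #844 ∉ flagged.
(4): #281 matches #844: #281 ∉ flagged.
(5): only 2 candidates remain for flagged, so all are in.
(1): #758 ∉ urgent.
Suppose #281 ∈ urgent: no assignment then satisfies all the clues, so #281 ∉ urgent.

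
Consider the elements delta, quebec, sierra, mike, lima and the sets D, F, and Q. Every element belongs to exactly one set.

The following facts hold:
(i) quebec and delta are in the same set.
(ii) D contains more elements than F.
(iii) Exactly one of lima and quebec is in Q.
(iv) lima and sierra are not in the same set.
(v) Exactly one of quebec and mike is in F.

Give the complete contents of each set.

D = {delta, quebec, sierra}; F = {mike}; Q = {lima}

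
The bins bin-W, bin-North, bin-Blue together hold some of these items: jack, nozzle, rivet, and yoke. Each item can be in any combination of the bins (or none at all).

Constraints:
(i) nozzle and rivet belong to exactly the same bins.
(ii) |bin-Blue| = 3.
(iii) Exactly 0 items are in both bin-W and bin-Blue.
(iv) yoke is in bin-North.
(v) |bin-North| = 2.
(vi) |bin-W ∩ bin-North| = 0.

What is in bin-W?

bin-W = {}

From (iv): yoke ∈ bin-North.
Suppose jack ∈ bin-W: no assignment then satisfies all the clues, so jack ∉ bin-W.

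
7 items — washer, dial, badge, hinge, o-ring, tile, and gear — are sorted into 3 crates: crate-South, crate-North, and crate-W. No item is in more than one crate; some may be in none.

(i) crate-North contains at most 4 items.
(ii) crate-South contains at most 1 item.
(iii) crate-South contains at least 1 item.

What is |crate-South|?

1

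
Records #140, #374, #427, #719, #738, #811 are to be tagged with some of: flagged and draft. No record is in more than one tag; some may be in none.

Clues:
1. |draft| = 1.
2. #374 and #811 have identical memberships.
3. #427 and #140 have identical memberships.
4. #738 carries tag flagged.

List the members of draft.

draft = {#719}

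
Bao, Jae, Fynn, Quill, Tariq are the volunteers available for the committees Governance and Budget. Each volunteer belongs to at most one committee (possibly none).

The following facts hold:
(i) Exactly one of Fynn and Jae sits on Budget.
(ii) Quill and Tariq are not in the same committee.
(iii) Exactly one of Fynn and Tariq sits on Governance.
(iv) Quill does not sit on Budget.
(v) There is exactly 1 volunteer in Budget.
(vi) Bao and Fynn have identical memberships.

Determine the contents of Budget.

From (iv): Quill ∉ Budget.
Suppose Bao ∈ Budget: no assignment then satisfies all the clues, so Bao ∉ Budget.

Budget = {Jae}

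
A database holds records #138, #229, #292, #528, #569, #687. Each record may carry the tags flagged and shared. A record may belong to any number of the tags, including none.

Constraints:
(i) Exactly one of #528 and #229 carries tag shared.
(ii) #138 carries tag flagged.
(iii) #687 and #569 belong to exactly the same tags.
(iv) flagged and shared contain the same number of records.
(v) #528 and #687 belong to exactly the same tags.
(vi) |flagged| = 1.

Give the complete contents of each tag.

flagged = {#138}; shared = {#229}

From (ii): #138 ∈ flagged.
(vi): flagged already has 1, so the rest are out.
Suppose #138 ∈ shared: no assignment then satisfies all the clues, so #138 ∉ shared.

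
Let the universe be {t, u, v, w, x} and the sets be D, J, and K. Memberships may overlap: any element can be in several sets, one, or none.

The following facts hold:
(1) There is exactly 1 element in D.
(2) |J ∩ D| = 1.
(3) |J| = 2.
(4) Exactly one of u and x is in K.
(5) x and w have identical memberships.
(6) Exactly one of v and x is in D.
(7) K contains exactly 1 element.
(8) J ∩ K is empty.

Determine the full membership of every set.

D = {v}; J = {t, v}; K = {u}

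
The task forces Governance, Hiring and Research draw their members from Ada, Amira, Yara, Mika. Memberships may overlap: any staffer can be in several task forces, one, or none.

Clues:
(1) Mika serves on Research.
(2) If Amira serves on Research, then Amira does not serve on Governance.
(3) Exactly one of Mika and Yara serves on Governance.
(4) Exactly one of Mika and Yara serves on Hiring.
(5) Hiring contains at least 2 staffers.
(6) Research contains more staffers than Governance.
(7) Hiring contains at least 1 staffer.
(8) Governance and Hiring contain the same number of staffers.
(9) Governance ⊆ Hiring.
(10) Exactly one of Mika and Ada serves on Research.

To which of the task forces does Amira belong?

Amira: Research

From (1): Mika ∈ Research.
(10) (exactly one): Ada ∉ Research.
Suppose Amira ∈ Governance: no assignment then satisfies all the clues, so Amira ∉ Governance.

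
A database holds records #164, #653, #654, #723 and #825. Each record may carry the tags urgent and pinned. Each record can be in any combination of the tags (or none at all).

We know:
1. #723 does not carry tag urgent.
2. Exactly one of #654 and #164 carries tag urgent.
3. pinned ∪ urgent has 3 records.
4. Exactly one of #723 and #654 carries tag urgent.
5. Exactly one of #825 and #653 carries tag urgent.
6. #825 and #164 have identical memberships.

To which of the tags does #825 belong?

From (1): #723 ∉ urgent.
(4) (exactly one): #654 ∈ urgent.
(2) (exactly one): #164 ∉ urgent.
(6): #825 matches #164: #825 ∉ urgent.
(5) (exactly one): #653 ∈ urgent.
Suppose #825 ∈ pinned: no assignment then satisfies all the clues, so #825 ∉ pinned.

#825: none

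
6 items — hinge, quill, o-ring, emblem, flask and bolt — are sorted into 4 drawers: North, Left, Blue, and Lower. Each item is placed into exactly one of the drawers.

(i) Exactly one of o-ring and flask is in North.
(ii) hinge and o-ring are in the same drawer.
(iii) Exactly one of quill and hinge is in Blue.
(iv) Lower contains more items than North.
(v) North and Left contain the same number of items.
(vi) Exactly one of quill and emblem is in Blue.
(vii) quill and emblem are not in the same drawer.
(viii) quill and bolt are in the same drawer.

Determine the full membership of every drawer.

North = {flask}; Left = {emblem}; Blue = {bolt, quill}; Lower = {hinge, o-ring}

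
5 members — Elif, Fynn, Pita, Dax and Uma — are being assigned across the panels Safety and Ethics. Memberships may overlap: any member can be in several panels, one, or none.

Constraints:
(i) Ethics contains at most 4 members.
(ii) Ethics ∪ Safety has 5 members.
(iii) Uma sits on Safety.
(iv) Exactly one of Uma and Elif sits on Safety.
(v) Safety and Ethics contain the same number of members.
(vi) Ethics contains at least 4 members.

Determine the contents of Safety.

Safety = {Dax, Fynn, Pita, Uma}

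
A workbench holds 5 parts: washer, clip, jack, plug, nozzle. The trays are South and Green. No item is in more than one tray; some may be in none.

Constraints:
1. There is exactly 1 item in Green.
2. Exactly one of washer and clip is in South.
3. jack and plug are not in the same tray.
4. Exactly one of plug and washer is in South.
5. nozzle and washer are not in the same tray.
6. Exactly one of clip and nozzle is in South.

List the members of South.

South = {clip, plug}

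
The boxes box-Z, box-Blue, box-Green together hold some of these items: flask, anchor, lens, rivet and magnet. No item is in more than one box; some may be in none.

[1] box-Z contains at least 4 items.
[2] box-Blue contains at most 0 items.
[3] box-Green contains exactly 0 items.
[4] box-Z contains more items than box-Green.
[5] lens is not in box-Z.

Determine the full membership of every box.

box-Z = {anchor, flask, magnet, rivet}; box-Blue = {}; box-Green = {}

From (5): lens ∉ box-Z.
(1): only 4 candidates remain for box-Z, so all are in.
(2): box-Blue already has 0, so the rest are out.
(3): box-Green already has 0, so the rest are out.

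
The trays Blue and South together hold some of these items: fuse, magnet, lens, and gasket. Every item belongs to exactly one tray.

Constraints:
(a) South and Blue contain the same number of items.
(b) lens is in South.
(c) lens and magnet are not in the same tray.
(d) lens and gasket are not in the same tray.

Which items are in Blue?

Blue = {gasket, magnet}

From (b): lens ∈ South.
(c): magnet ∉ South.
(d): gasket ∉ South.
Only one tray left: magnet ∈ Blue.
Only one tray left: gasket ∈ Blue.
Suppose fuse ∈ Blue: no assignment then satisfies all the clues, so fuse ∉ Blue.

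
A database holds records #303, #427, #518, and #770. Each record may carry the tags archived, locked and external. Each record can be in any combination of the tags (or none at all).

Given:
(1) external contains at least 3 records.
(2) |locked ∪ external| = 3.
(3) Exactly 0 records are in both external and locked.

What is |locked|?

0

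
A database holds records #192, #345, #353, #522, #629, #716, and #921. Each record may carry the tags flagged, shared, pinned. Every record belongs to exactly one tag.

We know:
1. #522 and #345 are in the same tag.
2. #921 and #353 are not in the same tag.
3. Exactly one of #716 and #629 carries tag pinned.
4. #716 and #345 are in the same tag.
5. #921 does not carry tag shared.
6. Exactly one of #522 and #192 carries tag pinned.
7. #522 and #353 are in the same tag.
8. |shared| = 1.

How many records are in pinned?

4

From (5): #921 ∉ shared.
Suppose #192 ∈ pinned: no assignment then satisfies all the clues, so #192 ∉ pinned.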